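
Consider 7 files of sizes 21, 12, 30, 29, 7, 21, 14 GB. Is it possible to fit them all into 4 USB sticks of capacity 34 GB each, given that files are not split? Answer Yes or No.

No

Total = 134 GB; ⌈134/34⌉ = 4.
The bound of 4 does not rule out 4, but exhaustive search shows no assignment into 4 USB sticks of capacity 34 GB exists — the minimum is 5.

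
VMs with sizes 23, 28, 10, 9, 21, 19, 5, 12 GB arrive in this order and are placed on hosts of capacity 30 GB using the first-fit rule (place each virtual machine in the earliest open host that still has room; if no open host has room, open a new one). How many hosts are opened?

6

  23 → host 1 (new)  [load 23/30]
  28 → host 2 (new)  [load 28/30]
  10 → host 3 (new)  [load 10/30]
  9 → host 3  [load 19/30]
  21 → host 4 (new)  [load 21/30]
  19 → host 5 (new)  [load 19/30]
  5 → host 1  [load 28/30]
  12 → host 6 (new)  [load 12/30]
6 hosts opened.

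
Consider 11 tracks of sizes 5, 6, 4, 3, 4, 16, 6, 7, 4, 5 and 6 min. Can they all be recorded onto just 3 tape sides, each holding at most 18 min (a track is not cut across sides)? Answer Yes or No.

Total = 66 min; ⌈66/18⌉ = 4.
At least 4 tape sides are required, but only 3 are allowed.

No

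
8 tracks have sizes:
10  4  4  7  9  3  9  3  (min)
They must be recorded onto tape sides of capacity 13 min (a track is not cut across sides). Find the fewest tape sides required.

Total = 10 + 9 + 9 + 7 + 4 + 4 + 3 + 3 = 49 min.
Lower bound: ⌈49/13⌉ = 4 tape sides.
A packing using 4 tape sides:
  side 1: 10 + 3 = 13
  side 2: 9 + 4 = 13
  side 3: 9 + 4 = 13
  side 4: 7 + 3 = 10
This matches the lower bound, so 4 is optimal.

4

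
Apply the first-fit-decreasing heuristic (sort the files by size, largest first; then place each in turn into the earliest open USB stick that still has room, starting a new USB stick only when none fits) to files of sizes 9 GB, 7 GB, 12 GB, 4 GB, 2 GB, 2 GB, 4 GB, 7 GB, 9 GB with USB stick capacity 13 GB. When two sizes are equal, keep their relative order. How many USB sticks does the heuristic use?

5

Sorted descending: 12, 9, 9, 7, 7, 4, 4, 2, 2.
  12 → USB stick 1 (new)  [load 12/13]
  9 → USB stick 2 (new)  [load 9/13]
  9 → USB stick 3 (new)  [load 9/13]
  7 → USB stick 4 (new)  [load 7/13]
  7 → USB stick 5 (new)  [load 7/13]
  4 → USB stick 2  [load 13/13]
  4 → USB stick 3  [load 13/13]
  2 → USB stick 4  [load 9/13]
  2 → USB stick 4  [load 11/13]
5 USB sticks opened.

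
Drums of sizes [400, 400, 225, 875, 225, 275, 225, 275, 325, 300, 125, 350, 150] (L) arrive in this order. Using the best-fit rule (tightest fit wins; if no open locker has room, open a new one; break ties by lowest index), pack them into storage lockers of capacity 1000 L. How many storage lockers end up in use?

  400 → locker 1 (new)  [load 400/1000]
  400 → locker 1  [load 800/1000]
  225 → locker 2 (new)  [load 225/1000]
  875 → locker 3 (new)  [load 875/1000]
  225 → locker 2  [load 450/1000]
  275 → locker 2  [load 725/1000]
  225 → locker 2  [load 950/1000]
  275 → locker 4 (new)  [load 275/1000]
  325 → locker 4  [load 600/1000]
  300 → locker 4  [load 900/1000]
  125 → locker 3  [load 1000/1000]
  350 → locker 5 (new)  [load 350/1000]
  150 → locker 1  [load 950/1000]
5 storage lockers opened.

5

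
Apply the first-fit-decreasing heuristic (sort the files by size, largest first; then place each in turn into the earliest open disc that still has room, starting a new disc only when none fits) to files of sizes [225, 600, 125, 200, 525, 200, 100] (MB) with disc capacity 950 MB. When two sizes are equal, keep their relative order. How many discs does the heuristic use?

3

Sorted descending: 600, 525, 225, 200, 200, 125, 100.
  600 → disc 1 (new)  [load 600/950]
  525 → disc 2 (new)  [load 525/950]
  225 → disc 1  [load 825/950]
  200 → disc 2  [load 725/950]
  200 → disc 2  [load 925/950]
  125 → disc 1  [load 950/950]
  100 → disc 3 (new)  [load 100/950]
3 discs opened.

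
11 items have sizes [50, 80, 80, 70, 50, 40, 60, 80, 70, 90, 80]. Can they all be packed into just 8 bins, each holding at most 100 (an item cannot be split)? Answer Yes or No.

No

Total = 750; ⌈750/100⌉ = 8.
The bound of 8 does not rule out 8, but exhaustive search shows no assignment into 8 bins of capacity 100 exists — the minimum is 9.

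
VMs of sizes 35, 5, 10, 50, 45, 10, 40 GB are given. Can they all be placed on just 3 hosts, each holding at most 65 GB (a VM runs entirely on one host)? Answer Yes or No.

Total = 195 GB; ⌈195/65⌉ = 3.
4 VMs each exceed half the capacity and cannot share a host, forcing at least 4 hosts.
At least 4 hosts are required, but only 3 are allowed.

No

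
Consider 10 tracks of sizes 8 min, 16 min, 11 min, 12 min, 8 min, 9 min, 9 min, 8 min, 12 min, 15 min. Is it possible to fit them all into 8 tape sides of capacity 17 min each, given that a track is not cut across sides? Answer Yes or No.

A valid assignment using 8 tape sides:
  side 1: 16 = 16
  side 2: 15 = 15
  side 3: 12 = 12
  side 4: 12 = 12
  side 5: 11 = 11
  side 6: 9 + 8 = 17
  side 7: 9 + 8 = 17
  side 8: 8 = 8
Every load is within 17 min, so 8 tape sides suffice.

Yes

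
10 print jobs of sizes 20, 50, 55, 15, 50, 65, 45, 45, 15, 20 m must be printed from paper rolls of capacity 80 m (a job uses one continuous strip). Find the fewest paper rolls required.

6

Total = 65 + 55 + 50 + 50 + 45 + 45 + 20 + 20 + 15 + 15 = 380 m.
Lower bound: ⌈380/80⌉ = 5 paper rolls.
Also, 6 print jobs each exceed 40 m, and no two of those can share a roll, so at least 6 paper rolls are needed.
A packing using 6 paper rolls:
  roll 1: 65 + 15 = 80
  roll 2: 55 + 20 = 75
  roll 3: 50 + 20 = 70
  roll 4: 50 + 15 = 65
  roll 5: 45 = 45
  roll 6: 45 = 45
This matches the lower bound, so 6 is optimal.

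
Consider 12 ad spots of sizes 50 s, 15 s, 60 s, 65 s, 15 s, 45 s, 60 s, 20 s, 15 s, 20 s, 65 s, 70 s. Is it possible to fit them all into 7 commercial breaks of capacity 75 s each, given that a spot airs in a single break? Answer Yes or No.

No

Total = 500 s; ⌈500/75⌉ = 7.
The bound of 7 does not rule out 7, but exhaustive search shows no assignment into 7 commercial breaks of capacity 75 s exists — the minimum is 8.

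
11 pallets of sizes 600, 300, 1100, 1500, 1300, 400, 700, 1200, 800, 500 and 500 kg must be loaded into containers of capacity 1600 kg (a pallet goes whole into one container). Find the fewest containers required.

6

Total = 1500 + 1300 + 1200 + 1100 + 800 + 700 + 600 + 500 + 500 + 400 + 300 = 8900 kg.
Lower bound: ⌈8900/1600⌉ = 6 containers.
A packing using 6 containers:
  container 1: 1500 = 1500
  container 2: 1300 + 300 = 1600
  container 3: 1200 + 400 = 1600
  container 4: 1100 + 500 = 1600
  container 5: 800 + 700 = 1500
  container 6: 600 + 500 = 1100
This matches the lower bound, so 6 is optimal.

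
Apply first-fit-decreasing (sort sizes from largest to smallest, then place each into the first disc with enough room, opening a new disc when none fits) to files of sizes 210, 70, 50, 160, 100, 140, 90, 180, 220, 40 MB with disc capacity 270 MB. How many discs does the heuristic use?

5

Sorted descending: 220, 210, 180, 160, 140, 100, 90, 70, 50, 40.
  220 → disc 1 (new)  [load 220/270]
  210 → disc 2 (new)  [load 210/270]
  180 → disc 3 (new)  [load 180/270]
  160 → disc 4 (new)  [load 160/270]
  140 → disc 5 (new)  [load 140/270]
  100 → disc 4  [load 260/270]
  90 → disc 3  [load 270/270]
  70 → disc 5  [load 210/270]
  50 → disc 1  [load 270/270]
  40 → disc 2  [load 250/270]
5 discs opened.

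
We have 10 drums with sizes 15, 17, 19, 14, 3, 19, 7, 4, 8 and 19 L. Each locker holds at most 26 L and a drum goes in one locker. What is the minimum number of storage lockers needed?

Total = 19 + 19 + 19 + 17 + 15 + 14 + 8 + 7 + 4 + 3 = 125 L.
Lower bound: ⌈125/26⌉ = 5 storage lockers.
Also, 6 drums each exceed 13 L, and no two of those can share a locker, so at least 6 storage lockers are needed.
A packing using 6 storage lockers:
  locker 1: 19 + 7 = 26
  locker 2: 19 + 4 + 3 = 26
  locker 3: 19 = 19
  locker 4: 17 + 8 = 25
  locker 5: 15 = 15
  locker 6: 14 = 14
This matches the lower bound, so 6 is optimal.

6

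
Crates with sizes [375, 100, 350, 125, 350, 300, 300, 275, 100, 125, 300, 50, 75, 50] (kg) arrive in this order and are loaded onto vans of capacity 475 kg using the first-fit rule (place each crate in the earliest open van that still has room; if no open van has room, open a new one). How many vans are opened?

7

  375 → van 1 (new)  [load 375/475]
  100 → van 1  [load 475/475]
  350 → van 2 (new)  [load 350/475]
  125 → van 2  [load 475/475]
  350 → van 3 (new)  [load 350/475]
  300 → van 4 (new)  [load 300/475]
  300 → van 5 (new)  [load 300/475]
  275 → van 6 (new)  [load 275/475]
  100 → van 3  [load 450/475]
  125 → van 4  [load 425/475]
  300 → van 7 (new)  [load 300/475]
  50 → van 4  [load 475/475]
  75 → van 5  [load 375/475]
  50 → van 5  [load 425/475]
7 vans opened.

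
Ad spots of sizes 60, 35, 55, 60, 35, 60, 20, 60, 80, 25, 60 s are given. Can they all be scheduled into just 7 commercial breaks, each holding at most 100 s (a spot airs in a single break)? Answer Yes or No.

Yes

A valid assignment using 7 commercial breaks:
  break 1: 80 + 20 = 100
  break 2: 60 + 35 = 95
  break 3: 60 + 35 = 95
  break 4: 60 + 25 = 85
  break 5: 60 = 60
  break 6: 60 = 60
  break 7: 55 = 55
Every load is within 100 s, so 7 commercial breaks suffice.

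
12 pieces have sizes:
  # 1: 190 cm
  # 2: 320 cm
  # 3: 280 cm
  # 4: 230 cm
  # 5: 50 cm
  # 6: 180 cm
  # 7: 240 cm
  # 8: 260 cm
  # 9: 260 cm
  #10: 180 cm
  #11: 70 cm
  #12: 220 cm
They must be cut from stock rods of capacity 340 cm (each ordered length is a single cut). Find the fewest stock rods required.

Total = 320 + 280 + 260 + 260 + 240 + 230 + 220 + 190 + 180 + 180 + 70 + 50 = 2480 cm.
Lower bound: ⌈2480/340⌉ = 8 stock rods.
Also, 10 pieces each exceed 170 cm, and no two of those can share a stock rod, so at least 10 stock rods are needed.
A packing using 10 stock rods:
  stock rod 1: 320 = 320
  stock rod 2: 280 + 50 = 330
  stock rod 3: 260 + 70 = 330
  stock rod 4: 260 = 260
  stock rod 5: 240 = 240
  stock rod 6: 230 = 230
  stock rod 7: 220 = 220
  stock rod 8: 190 = 190
  stock rod 9: 180 = 180
  stock rod 10: 180 = 180
This matches the lower bound, so 10 is optimal.

10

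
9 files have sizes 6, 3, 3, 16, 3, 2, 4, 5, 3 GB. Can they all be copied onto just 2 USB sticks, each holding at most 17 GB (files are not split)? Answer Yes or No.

Total = 45 GB; ⌈45/17⌉ = 3.
At least 3 USB sticks are required, but only 2 are allowed.

No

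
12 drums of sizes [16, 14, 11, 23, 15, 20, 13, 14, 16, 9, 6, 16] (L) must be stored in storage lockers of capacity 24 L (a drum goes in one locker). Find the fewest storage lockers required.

9

Total = 23 + 20 + 16 + 16 + 16 + 15 + 14 + 14 + 13 + 11 + 9 + 6 = 173 L.
Lower bound: ⌈173/24⌉ = 8 storage lockers.
Also, 9 drums each exceed 12 L, and no two of those can share a locker, so at least 9 storage lockers are needed.
A packing using 9 storage lockers:
  locker 1: 23 = 23
  locker 2: 20 = 20
  locker 3: 16 + 6 = 22
  locker 4: 16 = 16
  locker 5: 16 = 16
  locker 6: 15 + 9 = 24
  locker 7: 14 = 14
  locker 8: 14 = 14
  locker 9: 13 + 11 = 24
This matches the lower bound, so 9 is optimal.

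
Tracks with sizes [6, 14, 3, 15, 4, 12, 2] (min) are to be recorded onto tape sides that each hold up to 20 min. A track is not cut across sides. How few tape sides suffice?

Total = 15 + 14 + 12 + 6 + 4 + 3 + 2 = 56 min.
Lower bound: ⌈56/20⌉ = 3 tape sides.
A packing using 3 tape sides:
  side 1: 15 + 4 = 19
  side 2: 14 + 6 = 20
  side 3: 12 + 3 + 2 = 17
This matches the lower bound, so 3 is optimal.

3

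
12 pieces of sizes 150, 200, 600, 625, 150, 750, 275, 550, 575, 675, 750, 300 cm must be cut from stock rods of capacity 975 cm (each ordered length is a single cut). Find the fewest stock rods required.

7

Total = 750 + 750 + 675 + 625 + 600 + 575 + 550 + 300 + 275 + 200 + 150 + 150 = 5600 cm.
Lower bound: ⌈5600/975⌉ = 6 stock rods.
Also, 7 pieces each exceed 975/2 cm, and no two of those can share a stock rod, so at least 7 stock rods are needed.
A packing using 7 stock rods:
  stock rod 1: 750 + 200 = 950
  stock rod 2: 750 + 150 = 900
  stock rod 3: 675 + 300 = 975
  stock rod 4: 625 + 275 = 900
  stock rod 5: 600 + 150 = 750
  stock rod 6: 575 = 575
  stock rod 7: 550 = 550
This matches the lower bound, so 7 is optimal.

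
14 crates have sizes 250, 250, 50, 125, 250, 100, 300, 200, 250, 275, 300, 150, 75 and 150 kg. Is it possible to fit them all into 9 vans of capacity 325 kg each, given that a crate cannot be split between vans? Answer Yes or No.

No

Total = 2725 kg; ⌈2725/325⌉ = 9.
The bound of 9 does not rule out 9, but exhaustive search shows no assignment into 9 vans of capacity 325 kg exists — the minimum is 10.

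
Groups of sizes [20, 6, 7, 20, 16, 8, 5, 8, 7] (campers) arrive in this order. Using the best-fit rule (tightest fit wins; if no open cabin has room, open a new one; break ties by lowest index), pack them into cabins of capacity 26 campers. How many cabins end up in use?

  20 → cabin 1 (new)  [load 20/26]
  6 → cabin 1  [load 26/26]
  7 → cabin 2 (new)  [load 7/26]
  20 → cabin 3 (new)  [load 20/26]
  16 → cabin 2  [load 23/26]
  8 → cabin 4 (new)  [load 8/26]
  5 → cabin 3  [load 25/26]
  8 → cabin 4  [load 16/26]
  7 → cabin 4  [load 23/26]
4 cabins opened.

4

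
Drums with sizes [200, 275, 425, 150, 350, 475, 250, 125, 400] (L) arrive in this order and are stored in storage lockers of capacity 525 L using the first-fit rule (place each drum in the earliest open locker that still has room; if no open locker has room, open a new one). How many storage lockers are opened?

  200 → locker 1 (new)  [load 200/525]
  275 → locker 1  [load 475/525]
  425 → locker 2 (new)  [load 425/525]
  150 → locker 3 (new)  [load 150/525]
  350 → locker 3  [load 500/525]
  475 → locker 4 (new)  [load 475/525]
  250 → locker 5 (new)  [load 250/525]
  125 → locker 5  [load 375/525]
  400 → locker 6 (new)  [load 400/525]
6 storage lockers opened.

6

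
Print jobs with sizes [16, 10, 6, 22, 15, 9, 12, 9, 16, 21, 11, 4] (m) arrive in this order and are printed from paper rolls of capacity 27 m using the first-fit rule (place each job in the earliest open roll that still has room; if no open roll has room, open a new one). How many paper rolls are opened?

7

  16 → roll 1 (new)  [load 16/27]
  10 → roll 1  [load 26/27]
  6 → roll 2 (new)  [load 6/27]
  22 → roll 3 (new)  [load 22/27]
  15 → roll 2  [load 21/27]
  9 → roll 4 (new)  [load 9/27]
  12 → roll 4  [load 21/27]
  9 → roll 5 (new)  [load 9/27]
  16 → roll 5  [load 25/27]
  21 → roll 6 (new)  [load 21/27]
  11 → roll 7 (new)  [load 11/27]
  4 → roll 2  [load 25/27]
7 paper rolls opened.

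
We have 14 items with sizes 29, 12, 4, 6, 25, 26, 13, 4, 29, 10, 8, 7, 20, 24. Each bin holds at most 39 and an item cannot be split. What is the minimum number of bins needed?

6

Total = 29 + 29 + 26 + 25 + 24 + 20 + 13 + 12 + 10 + 8 + 7 + 6 + 4 + 4 = 217.
Lower bound: ⌈217/39⌉ = 6 bins.
A packing using 6 bins:
  bin 1: 29 + 10 = 39
  bin 2: 29 + 8 = 37
  bin 3: 26 + 13 = 39
  bin 4: 25 + 12 = 37
  bin 5: 24 + 7 + 6 = 37
  bin 6: 20 + 4 + 4 = 28
This matches the lower bound, so 6 is optimal.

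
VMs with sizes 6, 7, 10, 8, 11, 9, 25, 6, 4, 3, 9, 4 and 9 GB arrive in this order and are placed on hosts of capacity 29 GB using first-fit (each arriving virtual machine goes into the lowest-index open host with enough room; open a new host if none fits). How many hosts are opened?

  6 → host 1 (new)  [load 6/29]
  7 → host 1  [load 13/29]
  10 → host 1  [load 23/29]
  8 → host 2 (new)  [load 8/29]
  11 → host 2  [load 19/29]
  9 → host 2  [load 28/29]
  25 → host 3 (new)  [load 25/29]
  6 → host 1  [load 29/29]
  4 → host 3  [load 29/29]
  3 → host 4 (new)  [load 3/29]
  9 → host 4  [load 12/29]
  4 → host 4  [load 16/29]
  9 → host 4  [load 25/29]
4 hosts opened.

4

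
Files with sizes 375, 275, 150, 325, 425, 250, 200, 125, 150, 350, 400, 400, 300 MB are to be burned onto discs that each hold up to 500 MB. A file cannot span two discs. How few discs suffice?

Total = 425 + 400 + 400 + 375 + 350 + 325 + 300 + 275 + 250 + 200 + 150 + 150 + 125 = 3725 MB.
Lower bound: ⌈3725/500⌉ = 8 discs.
A packing using 9 discs:
  disc 1: 425 = 425
  disc 2: 400 = 400
  disc 3: 400 = 400
  disc 4: 375 + 125 = 500
  disc 5: 350 + 150 = 500
  disc 6: 325 + 150 = 475
  disc 7: 300 + 200 = 500
  disc 8: 275 = 275
  disc 9: 250 = 250
No arrangement into 8 discs stays within capacity, so 9 is optimal.

9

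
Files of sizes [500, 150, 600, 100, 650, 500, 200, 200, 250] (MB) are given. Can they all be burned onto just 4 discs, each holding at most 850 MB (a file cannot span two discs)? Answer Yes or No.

Yes

A valid assignment using 4 discs:
  disc 1: 650 + 200 = 850
  disc 2: 600 + 250 = 850
  disc 3: 500 + 200 + 150 = 850
  disc 4: 500 + 100 = 600
Every load is within 850 MB, so 4 discs suffice.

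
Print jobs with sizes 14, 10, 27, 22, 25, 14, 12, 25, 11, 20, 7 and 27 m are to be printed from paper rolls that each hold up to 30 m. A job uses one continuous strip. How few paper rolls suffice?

8

Total = 27 + 27 + 25 + 25 + 22 + 20 + 14 + 14 + 12 + 11 + 10 + 7 = 214 m.
Lower bound: ⌈214/30⌉ = 8 paper rolls.
A packing using 8 paper rolls:
  roll 1: 27 = 27
  roll 2: 27 = 27
  roll 3: 25 = 25
  roll 4: 25 = 25
  roll 5: 22 + 7 = 29
  roll 6: 20 + 10 = 30
  roll 7: 14 + 14 = 28
  roll 8: 12 + 11 = 23
This matches the lower bound, so 8 is optimal.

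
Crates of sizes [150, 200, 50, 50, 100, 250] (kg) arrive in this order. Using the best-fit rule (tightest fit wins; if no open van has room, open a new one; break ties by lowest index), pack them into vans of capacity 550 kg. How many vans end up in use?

  150 → van 1 (new)  [load 150/550]
  200 → van 1  [load 350/550]
  50 → van 1  [load 400/550]
  50 → van 1  [load 450/550]
  100 → van 1  [load 550/550]
  250 → van 2 (new)  [load 250/550]
2 vans opened.

2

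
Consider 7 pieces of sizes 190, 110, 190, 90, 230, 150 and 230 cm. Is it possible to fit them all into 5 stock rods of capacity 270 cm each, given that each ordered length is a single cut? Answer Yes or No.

No

Total = 1190 cm; ⌈1190/270⌉ = 5.
The bound of 5 does not rule out 5, but exhaustive search shows no assignment into 5 stock rods of capacity 270 cm exists — the minimum is 6.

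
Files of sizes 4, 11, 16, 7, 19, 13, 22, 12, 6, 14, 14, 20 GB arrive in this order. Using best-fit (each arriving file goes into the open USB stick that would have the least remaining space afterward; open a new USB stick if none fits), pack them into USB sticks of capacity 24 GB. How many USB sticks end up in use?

  4 → USB stick 1 (new)  [load 4/24]
  11 → USB stick 1  [load 15/24]
  16 → USB stick 2 (new)  [load 16/24]
  7 → USB stick 2  [load 23/24]
  19 → USB stick 3 (new)  [load 19/24]
  13 → USB stick 4 (new)  [load 13/24]
  22 → USB stick 5 (new)  [load 22/24]
  12 → USB stick 6 (new)  [load 12/24]
  6 → USB stick 1  [load 21/24]
  14 → USB stick 7 (new)  [load 14/24]
  14 → USB stick 8 (new)  [load 14/24]
  20 → USB stick 9 (new)  [load 20/24]
9 USB sticks opened.

9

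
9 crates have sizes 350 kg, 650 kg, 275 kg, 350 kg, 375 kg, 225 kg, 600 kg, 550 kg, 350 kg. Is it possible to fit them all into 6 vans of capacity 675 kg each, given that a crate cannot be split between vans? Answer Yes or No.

Total = 3725 kg; ⌈3725/675⌉ = 6.
7 crates each exceed half the capacity and cannot share a van, forcing at least 7 vans.
At least 7 vans are required, but only 6 are allowed.

No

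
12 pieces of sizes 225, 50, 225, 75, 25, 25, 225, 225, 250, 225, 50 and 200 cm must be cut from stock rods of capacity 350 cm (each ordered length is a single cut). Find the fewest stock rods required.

7

Total = 250 + 225 + 225 + 225 + 225 + 225 + 200 + 75 + 50 + 50 + 25 + 25 = 1800 cm.
Lower bound: ⌈1800/350⌉ = 6 stock rods.
Also, 7 pieces each exceed 175 cm, and no two of those can share a stock rod, so at least 7 stock rods are needed.
A packing using 7 stock rods:
  stock rod 1: 250 + 75 + 25 = 350
  stock rod 2: 225 + 50 + 50 + 25 = 350
  stock rod 3: 225 = 225
  stock rod 4: 225 = 225
  stock rod 5: 225 = 225
  stock rod 6: 225 = 225
  stock rod 7: 200 = 200
This matches the lower bound, so 7 is optimal.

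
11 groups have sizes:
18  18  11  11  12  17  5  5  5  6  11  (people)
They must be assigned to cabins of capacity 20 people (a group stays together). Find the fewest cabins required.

7

Total = 18 + 18 + 17 + 12 + 11 + 11 + 11 + 6 + 5 + 5 + 5 = 119 people.
Lower bound: ⌈119/20⌉ = 6 cabins.
Also, 7 groups each exceed 10 people, and no two of those can share a cabin, so at least 7 cabins are needed.
A packing using 7 cabins:
  cabin 1: 18 = 18
  cabin 2: 18 = 18
  cabin 3: 17 = 17
  cabin 4: 12 + 6 = 18
  cabin 5: 11 + 5 = 16
  cabin 6: 11 + 5 = 16
  cabin 7: 11 + 5 = 16
This matches the lower bound, so 7 is optimal.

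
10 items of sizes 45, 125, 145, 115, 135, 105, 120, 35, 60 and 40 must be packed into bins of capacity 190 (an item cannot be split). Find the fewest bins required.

Total = 145 + 135 + 125 + 120 + 115 + 105 + 60 + 45 + 40 + 35 = 925.
Lower bound: ⌈925/190⌉ = 5 bins.
Also, 6 items each exceed 95, and no two of those can share a bin, so at least 6 bins are needed.
A packing using 6 bins:
  bin 1: 145 + 45 = 190
  bin 2: 135 + 40 = 175
  bin 3: 125 + 60 = 185
  bin 4: 120 + 35 = 155
  bin 5: 115 = 115
  bin 6: 105 = 105
This matches the lower bound, so 6 is optimal.

6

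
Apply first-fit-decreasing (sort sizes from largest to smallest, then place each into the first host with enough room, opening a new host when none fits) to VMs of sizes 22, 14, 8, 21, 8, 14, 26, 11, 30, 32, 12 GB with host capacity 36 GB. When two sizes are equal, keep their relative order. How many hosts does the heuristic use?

6

Sorted descending: 32, 30, 26, 22, 21, 14, 14, 12, 11, 8, 8.
  32 → host 1 (new)  [load 32/36]
  30 → host 2 (new)  [load 30/36]
  26 → host 3 (new)  [load 26/36]
  22 → host 4 (new)  [load 22/36]
  21 → host 5 (new)  [load 21/36]
  14 → host 4  [load 36/36]
  14 → host 5  [load 35/36]
  12 → host 6 (new)  [load 12/36]
  11 → host 6  [load 23/36]
  8 → host 3  [load 34/36]
  8 → host 6  [load 31/36]
6 hosts opened.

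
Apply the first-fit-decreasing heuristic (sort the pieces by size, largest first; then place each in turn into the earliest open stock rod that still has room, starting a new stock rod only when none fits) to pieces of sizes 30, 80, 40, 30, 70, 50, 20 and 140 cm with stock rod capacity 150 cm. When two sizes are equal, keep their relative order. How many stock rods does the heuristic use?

Sorted descending: 140, 80, 70, 50, 40, 30, 30, 20.
  140 → stock rod 1 (new)  [load 140/150]
  80 → stock rod 2 (new)  [load 80/150]
  70 → stock rod 2  [load 150/150]
  50 → stock rod 3 (new)  [load 50/150]
  40 → stock rod 3  [load 90/150]
  30 → stock rod 3  [load 120/150]
  30 → stock rod 3  [load 150/150]
  20 → stock rod 4 (new)  [load 20/150]
4 stock rods opened.

4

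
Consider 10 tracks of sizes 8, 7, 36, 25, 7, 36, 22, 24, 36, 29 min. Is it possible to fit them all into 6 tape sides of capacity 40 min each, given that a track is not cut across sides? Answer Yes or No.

No

Total = 230 min; ⌈230/40⌉ = 6.
7 tracks each exceed half the capacity and cannot share a side, forcing at least 7 tape sides.
At least 7 tape sides are required, but only 6 are allowed.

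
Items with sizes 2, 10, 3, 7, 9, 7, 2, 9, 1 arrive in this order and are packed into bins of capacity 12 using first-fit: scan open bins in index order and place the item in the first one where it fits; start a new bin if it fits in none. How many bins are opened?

  2 → bin 1 (new)  [load 2/12]
  10 → bin 1  [load 12/12]
  3 → bin 2 (new)  [load 3/12]
  7 → bin 2  [load 10/12]
  9 → bin 3 (new)  [load 9/12]
  7 → bin 4 (new)  [load 7/12]
  2 → bin 2  [load 12/12]
  9 → bin 5 (new)  [load 9/12]
  1 → bin 3  [load 10/12]
5 bins opened.

5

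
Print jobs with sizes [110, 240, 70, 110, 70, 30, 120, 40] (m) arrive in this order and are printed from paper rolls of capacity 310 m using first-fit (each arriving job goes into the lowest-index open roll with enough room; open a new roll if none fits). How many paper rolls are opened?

3

  110 → roll 1 (new)  [load 110/310]
  240 → roll 2 (new)  [load 240/310]
  70 → roll 1  [load 180/310]
  110 → roll 1  [load 290/310]
  70 → roll 2  [load 310/310]
  30 → roll 3 (new)  [load 30/310]
  120 → roll 3  [load 150/310]
  40 → roll 3  [load 190/310]
3 paper rolls opened.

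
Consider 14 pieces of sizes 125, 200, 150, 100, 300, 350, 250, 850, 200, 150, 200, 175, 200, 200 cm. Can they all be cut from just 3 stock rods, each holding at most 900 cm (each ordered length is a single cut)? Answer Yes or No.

Total = 3450 cm; ⌈3450/900⌉ = 4.
At least 4 stock rods are required, but only 3 are allowed.

No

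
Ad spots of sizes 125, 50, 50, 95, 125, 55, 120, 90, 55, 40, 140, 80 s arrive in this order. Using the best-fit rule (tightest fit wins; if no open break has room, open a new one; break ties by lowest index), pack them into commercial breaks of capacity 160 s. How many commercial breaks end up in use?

  125 → break 1 (new)  [load 125/160]
  50 → break 2 (new)  [load 50/160]
  50 → break 2  [load 100/160]
  95 → break 3 (new)  [load 95/160]
  125 → break 4 (new)  [load 125/160]
  55 → break 2  [load 155/160]
  120 → break 5 (new)  [load 120/160]
  90 → break 6 (new)  [load 90/160]
  55 → break 3  [load 150/160]
  40 → break 5  [load 160/160]
  140 → break 7 (new)  [load 140/160]
  80 → break 8 (new)  [load 80/160]
8 commercial breaks opened.

8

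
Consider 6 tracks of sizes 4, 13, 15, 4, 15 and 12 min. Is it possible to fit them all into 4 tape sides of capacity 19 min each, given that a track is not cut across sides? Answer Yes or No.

Yes

A valid assignment using 4 tape sides:
  side 1: 15 + 4 = 19
  side 2: 15 + 4 = 19
  side 3: 13 = 13
  side 4: 12 = 12
Every load is within 19 min, so 4 tape sides suffice.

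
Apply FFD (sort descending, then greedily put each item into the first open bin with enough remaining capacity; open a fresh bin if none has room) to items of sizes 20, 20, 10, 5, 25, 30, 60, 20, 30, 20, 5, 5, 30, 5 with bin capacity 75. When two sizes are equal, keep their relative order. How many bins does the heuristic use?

4

Sorted descending: 60, 30, 30, 30, 25, 20, 20, 20, 20, 10, 5, 5, 5, 5.
  60 → bin 1 (new)  [load 60/75]
  30 → bin 2 (new)  [load 30/75]
  30 → bin 2  [load 60/75]
  30 → bin 3 (new)  [load 30/75]
  25 → bin 3  [load 55/75]
  20 → bin 3  [load 75/75]
  20 → bin 4 (new)  [load 20/75]
  20 → bin 4  [load 40/75]
  20 → bin 4  [load 60/75]
  10 → bin 1  [load 70/75]
  5 → bin 1  [load 75/75]
  5 → bin 2  [load 65/75]
  5 → bin 2  [load 70/75]
  5 → bin 2  [load 75/75]
4 bins opened.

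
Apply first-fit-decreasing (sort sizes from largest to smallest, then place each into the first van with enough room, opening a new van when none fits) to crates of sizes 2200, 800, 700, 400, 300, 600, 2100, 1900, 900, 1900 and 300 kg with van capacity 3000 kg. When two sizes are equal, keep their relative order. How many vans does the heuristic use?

Sorted descending: 2200, 2100, 1900, 1900, 900, 800, 700, 600, 400, 300, 300.
  2200 → van 1 (new)  [load 2200/3000]
  2100 → van 2 (new)  [load 2100/3000]
  1900 → van 3 (new)  [load 1900/3000]
  1900 → van 4 (new)  [load 1900/3000]
  900 → van 2  [load 3000/3000]
  800 → van 1  [load 3000/3000]
  700 → van 3  [load 2600/3000]
  600 → van 4  [load 2500/3000]
  400 → van 3  [load 3000/3000]
  300 → van 4  [load 2800/3000]
  300 → van 5 (new)  [load 300/3000]
5 vans opened.

5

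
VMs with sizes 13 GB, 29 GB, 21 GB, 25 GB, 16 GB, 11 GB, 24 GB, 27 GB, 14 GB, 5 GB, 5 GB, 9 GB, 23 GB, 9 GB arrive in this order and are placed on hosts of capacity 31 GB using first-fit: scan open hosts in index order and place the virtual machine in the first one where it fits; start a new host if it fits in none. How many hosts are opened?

9

  13 → host 1 (new)  [load 13/31]
  29 → host 2 (new)  [load 29/31]
  21 → host 3 (new)  [load 21/31]
  25 → host 4 (new)  [load 25/31]
  16 → host 1  [load 29/31]
  11 → host 5 (new)  [load 11/31]
  24 → host 6 (new)  [load 24/31]
  27 → host 7 (new)  [load 27/31]
  14 → host 5  [load 25/31]
  5 → host 3  [load 26/31]
  5 → host 3  [load 31/31]
  9 → host 8 (new)  [load 9/31]
  23 → host 9 (new)  [load 23/31]
  9 → host 8  [load 18/31]
9 hosts opened.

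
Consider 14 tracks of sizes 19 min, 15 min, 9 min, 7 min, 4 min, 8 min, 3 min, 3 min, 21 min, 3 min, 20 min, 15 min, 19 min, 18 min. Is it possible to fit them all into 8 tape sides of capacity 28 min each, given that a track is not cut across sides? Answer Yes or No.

Yes

A valid assignment using 7 tape sides:
  side 1: 21 + 7 = 28
  side 2: 20 + 8 = 28
  side 3: 19 + 9 = 28
  side 4: 19 + 4 + 3 = 26
  side 5: 18 + 3 + 3 = 24
  side 6: 15 = 15
  side 7: 15 = 15
That uses only 7 ≤ 8, so 8 tape sides are enough.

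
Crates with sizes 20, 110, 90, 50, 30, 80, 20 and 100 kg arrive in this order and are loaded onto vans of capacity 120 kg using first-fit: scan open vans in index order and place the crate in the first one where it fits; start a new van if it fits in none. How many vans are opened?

  20 → van 1 (new)  [load 20/120]
  110 → van 2 (new)  [load 110/120]
  90 → van 1  [load 110/120]
  50 → van 3 (new)  [load 50/120]
  30 → van 3  [load 80/120]
  80 → van 4 (new)  [load 80/120]
  20 → van 3  [load 100/120]
  100 → van 5 (new)  [load 100/120]
5 vans opened.

5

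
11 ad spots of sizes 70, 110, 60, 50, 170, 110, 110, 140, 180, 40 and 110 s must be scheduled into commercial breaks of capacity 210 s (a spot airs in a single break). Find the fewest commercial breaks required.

7

Total = 180 + 170 + 140 + 110 + 110 + 110 + 110 + 70 + 60 + 50 + 40 = 1150 s.
Lower bound: ⌈1150/210⌉ = 6 commercial breaks.
Also, 7 ad spots each exceed 105 s, and no two of those can share a break, so at least 7 commercial breaks are needed.
A packing using 7 commercial breaks:
  break 1: 180 = 180
  break 2: 170 + 40 = 210
  break 3: 140 + 70 = 210
  break 4: 110 + 60 = 170
  break 5: 110 + 50 = 160
  break 6: 110 = 110
  break 7: 110 = 110
This matches the lower bound, so 7 is optimal.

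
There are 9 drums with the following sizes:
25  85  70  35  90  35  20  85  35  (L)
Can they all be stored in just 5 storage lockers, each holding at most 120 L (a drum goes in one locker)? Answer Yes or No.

A valid assignment using 5 storage lockers:
  locker 1: 90 + 25 = 115
  locker 2: 85 + 35 = 120
  locker 3: 85 + 35 = 120
  locker 4: 70 + 35 = 105
  locker 5: 20 = 20
Every load is within 120 L, so 5 storage lockers suffice.

Yes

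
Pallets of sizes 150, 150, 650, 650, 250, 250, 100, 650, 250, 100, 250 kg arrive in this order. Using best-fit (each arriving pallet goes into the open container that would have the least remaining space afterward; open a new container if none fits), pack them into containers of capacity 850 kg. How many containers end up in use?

  150 → container 1 (new)  [load 150/850]
  150 → container 1  [load 300/850]
  650 → container 2 (new)  [load 650/850]
  650 → container 3 (new)  [load 650/850]
  250 → container 1  [load 550/850]
  250 → container 1  [load 800/850]
  100 → container 2  [load 750/850]
  650 → container 4 (new)  [load 650/850]
  250 → container 5 (new)  [load 250/850]
  100 → container 2  [load 850/850]
  250 → container 5  [load 500/850]
5 containers opened.

5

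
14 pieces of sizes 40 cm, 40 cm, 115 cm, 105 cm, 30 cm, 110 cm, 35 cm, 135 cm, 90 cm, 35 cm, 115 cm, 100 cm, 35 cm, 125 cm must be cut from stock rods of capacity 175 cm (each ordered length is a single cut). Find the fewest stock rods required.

8

Total = 135 + 125 + 115 + 115 + 110 + 105 + 100 + 90 + 40 + 40 + 35 + 35 + 35 + 30 = 1110 cm.
Lower bound: ⌈1110/175⌉ = 7 stock rods.
Also, 8 pieces each exceed 175/2 cm, and no two of those can share a stock rod, so at least 8 stock rods are needed.
A packing using 8 stock rods:
  stock rod 1: 135 + 40 = 175
  stock rod 2: 125 + 40 = 165
  stock rod 3: 115 + 35 = 150
  stock rod 4: 115 + 35 = 150
  stock rod 5: 110 + 35 + 30 = 175
  stock rod 6: 105 = 105
  stock rod 7: 100 = 100
  stock rod 8: 90 = 90
This matches the lower bound, so 8 is optimal.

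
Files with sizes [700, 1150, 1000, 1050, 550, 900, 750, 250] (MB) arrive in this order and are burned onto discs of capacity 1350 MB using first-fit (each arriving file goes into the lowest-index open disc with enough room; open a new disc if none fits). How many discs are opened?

6

  700 → disc 1 (new)  [load 700/1350]
  1150 → disc 2 (new)  [load 1150/1350]
  1000 → disc 3 (new)  [load 1000/1350]
  1050 → disc 4 (new)  [load 1050/1350]
  550 → disc 1  [load 1250/1350]
  900 → disc 5 (new)  [load 900/1350]
  750 → disc 6 (new)  [load 750/1350]
  250 → disc 3  [load 1250/1350]
6 discs opened.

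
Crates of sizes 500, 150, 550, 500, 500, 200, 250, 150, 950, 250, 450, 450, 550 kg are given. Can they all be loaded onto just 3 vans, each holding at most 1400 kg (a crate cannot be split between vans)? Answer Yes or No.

Total = 5450 kg; ⌈5450/1400⌉ = 4.
At least 4 vans are required, but only 3 are allowed.

No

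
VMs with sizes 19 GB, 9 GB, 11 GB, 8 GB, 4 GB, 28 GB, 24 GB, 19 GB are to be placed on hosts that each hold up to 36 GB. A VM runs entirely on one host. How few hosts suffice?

4

Total = 28 + 24 + 19 + 19 + 11 + 9 + 8 + 4 = 122 GB.
Lower bound: ⌈122/36⌉ = 4 hosts.
A packing using 4 hosts:
  host 1: 28 + 8 = 36
  host 2: 24 + 11 = 35
  host 3: 19 + 9 + 4 = 32
  host 4: 19 = 19
This matches the lower bound, so 4 is optimal.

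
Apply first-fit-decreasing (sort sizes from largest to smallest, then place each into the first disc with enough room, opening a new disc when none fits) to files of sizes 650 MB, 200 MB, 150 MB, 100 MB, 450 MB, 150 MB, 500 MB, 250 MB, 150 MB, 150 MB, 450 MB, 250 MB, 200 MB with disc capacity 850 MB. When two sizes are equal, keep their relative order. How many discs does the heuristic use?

Sorted descending: 650, 500, 450, 450, 250, 250, 200, 200, 150, 150, 150, 150, 100.
  650 → disc 1 (new)  [load 650/850]
  500 → disc 2 (new)  [load 500/850]
  450 → disc 3 (new)  [load 450/850]
  450 → disc 4 (new)  [load 450/850]
  250 → disc 2  [load 750/850]
  250 → disc 3  [load 700/850]
  200 → disc 1  [load 850/850]
  200 → disc 4  [load 650/850]
  150 → disc 3  [load 850/850]
  150 → disc 4  [load 800/850]
  150 → disc 5 (new)  [load 150/850]
  150 → disc 5  [load 300/850]
  100 → disc 2  [load 850/850]
5 discs opened.

5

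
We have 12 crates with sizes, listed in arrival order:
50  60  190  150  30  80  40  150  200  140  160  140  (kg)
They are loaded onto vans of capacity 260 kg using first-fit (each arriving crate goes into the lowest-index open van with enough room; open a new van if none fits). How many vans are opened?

  50 → van 1 (new)  [load 50/260]
  60 → van 1  [load 110/260]
  190 → van 2 (new)  [load 190/260]
  150 → van 1  [load 260/260]
  30 → van 2  [load 220/260]
  80 → van 3 (new)  [load 80/260]
  40 → van 2  [load 260/260]
  150 → van 3  [load 230/260]
  200 → van 4 (new)  [load 200/260]
  140 → van 5 (new)  [load 140/260]
  160 → van 6 (new)  [load 160/260]
  140 → van 7 (new)  [load 140/260]
7 vans opened.

7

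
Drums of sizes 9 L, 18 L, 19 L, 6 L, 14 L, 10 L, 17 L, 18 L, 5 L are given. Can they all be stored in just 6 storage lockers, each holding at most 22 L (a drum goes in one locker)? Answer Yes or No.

A valid assignment using 6 storage lockers:
  locker 1: 19 = 19
  locker 2: 18 = 18
  locker 3: 18 = 18
  locker 4: 17 + 5 = 22
  locker 5: 14 + 6 = 20
  locker 6: 10 + 9 = 19
Every load is within 22 L, so 6 storage lockers suffice.

Yes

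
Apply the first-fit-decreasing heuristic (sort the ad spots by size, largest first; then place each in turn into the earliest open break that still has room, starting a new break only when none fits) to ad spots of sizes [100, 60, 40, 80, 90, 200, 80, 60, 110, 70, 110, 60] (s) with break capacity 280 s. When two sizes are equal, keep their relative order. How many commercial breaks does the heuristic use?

4

Sorted descending: 200, 110, 110, 100, 90, 80, 80, 70, 60, 60, 60, 40.
  200 → break 1 (new)  [load 200/280]
  110 → break 2 (new)  [load 110/280]
  110 → break 2  [load 220/280]
  100 → break 3 (new)  [load 100/280]
  90 → break 3  [load 190/280]
  80 → break 1  [load 280/280]
  80 → break 3  [load 270/280]
  70 → break 4 (new)  [load 70/280]
  60 → break 2  [load 280/280]
  60 → break 4  [load 130/280]
  60 → break 4  [load 190/280]
  40 → break 4  [load 230/280]
4 commercial breaks opened.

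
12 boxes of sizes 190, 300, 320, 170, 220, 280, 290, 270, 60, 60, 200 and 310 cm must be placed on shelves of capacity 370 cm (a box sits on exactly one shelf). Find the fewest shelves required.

9

Total = 320 + 310 + 300 + 290 + 280 + 270 + 220 + 200 + 190 + 170 + 60 + 60 = 2670 cm.
Lower bound: ⌈2670/370⌉ = 8 shelves.
Also, 9 boxes each exceed 185 cm, and no two of those can share a shelf, so at least 9 shelves are needed.
A packing using 9 shelves:
  shelf 1: 320 = 320
  shelf 2: 310 + 60 = 370
  shelf 3: 300 + 60 = 360
  shelf 4: 290 = 290
  shelf 5: 280 = 280
  shelf 6: 270 = 270
  shelf 7: 220 = 220
  shelf 8: 200 + 170 = 370
  shelf 9: 190 = 190
This matches the lower bound, so 9 is optimal.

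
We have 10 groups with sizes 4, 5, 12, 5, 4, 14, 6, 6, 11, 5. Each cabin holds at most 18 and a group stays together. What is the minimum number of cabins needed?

Total = 14 + 12 + 11 + 6 + 6 + 5 + 5 + 5 + 4 + 4 = 72.
Lower bound: ⌈72/18⌉ = 4 cabins.
A packing using 5 cabins:
  cabin 1: 14 + 4 = 18
  cabin 2: 12 + 6 = 18
  cabin 3: 11 + 6 = 17
  cabin 4: 5 + 5 + 5 = 15
  cabin 5: 4 = 4
No arrangement into 4 cabins stays within capacity, so 5 is optimal.

5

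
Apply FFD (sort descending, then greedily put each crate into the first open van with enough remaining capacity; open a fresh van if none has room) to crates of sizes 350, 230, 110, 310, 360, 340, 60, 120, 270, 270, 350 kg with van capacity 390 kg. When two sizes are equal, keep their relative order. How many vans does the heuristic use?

Sorted descending: 360, 350, 350, 340, 310, 270, 270, 230, 120, 110, 60.
  360 → van 1 (new)  [load 360/390]
  350 → van 2 (new)  [load 350/390]
  350 → van 3 (new)  [load 350/390]
  340 → van 4 (new)  [load 340/390]
  310 → van 5 (new)  [load 310/390]
  270 → van 6 (new)  [load 270/390]
  270 → van 7 (new)  [load 270/390]
  230 → van 8 (new)  [load 230/390]
  120 → van 6  [load 390/390]
  110 → van 7  [load 380/390]
  60 → van 5  [load 370/390]
8 vans opened.

8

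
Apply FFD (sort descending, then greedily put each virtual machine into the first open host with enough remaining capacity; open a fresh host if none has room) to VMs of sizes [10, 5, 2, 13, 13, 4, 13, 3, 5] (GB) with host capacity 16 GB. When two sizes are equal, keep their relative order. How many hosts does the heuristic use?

5

Sorted descending: 13, 13, 13, 10, 5, 5, 4, 3, 2.
  13 → host 1 (new)  [load 13/16]
  13 → host 2 (new)  [load 13/16]
  13 → host 3 (new)  [load 13/16]
  10 → host 4 (new)  [load 10/16]
  5 → host 4  [load 15/16]
  5 → host 5 (new)  [load 5/16]
  4 → host 5  [load 9/16]
  3 → host 1  [load 16/16]
  2 → host 2  [load 15/16]
5 hosts opened.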